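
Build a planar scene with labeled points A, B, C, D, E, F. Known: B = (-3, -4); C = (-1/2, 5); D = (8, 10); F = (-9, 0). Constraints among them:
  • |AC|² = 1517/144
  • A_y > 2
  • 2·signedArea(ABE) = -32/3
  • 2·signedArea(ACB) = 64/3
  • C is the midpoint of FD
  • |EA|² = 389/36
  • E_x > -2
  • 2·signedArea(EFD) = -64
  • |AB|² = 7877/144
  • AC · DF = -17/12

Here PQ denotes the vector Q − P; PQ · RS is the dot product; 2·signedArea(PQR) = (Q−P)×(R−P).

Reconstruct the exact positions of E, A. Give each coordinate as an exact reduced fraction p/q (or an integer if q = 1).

1. A_x = 13/12  [2·signedArea(ACB) = 64/3 ∩ AC · DF = -17/12]
2. A_y = 13/6  [2·signedArea(ACB) = 64/3 ∩ AC · DF = -17/12]
   → A = (13/12, 13/6)
3. E_x = -7/4  [2·signedArea(EFD) = -64 ∩ 2·signedArea(ABE) = -32/3]
4. E_y = 1/2  [2·signedArea(EFD) = -64 ∩ 2·signedArea(ABE) = -32/3]
   → E = (-7/4, 1/2)

A = (13/12, 13/6)
E = (-7/4, 1/2)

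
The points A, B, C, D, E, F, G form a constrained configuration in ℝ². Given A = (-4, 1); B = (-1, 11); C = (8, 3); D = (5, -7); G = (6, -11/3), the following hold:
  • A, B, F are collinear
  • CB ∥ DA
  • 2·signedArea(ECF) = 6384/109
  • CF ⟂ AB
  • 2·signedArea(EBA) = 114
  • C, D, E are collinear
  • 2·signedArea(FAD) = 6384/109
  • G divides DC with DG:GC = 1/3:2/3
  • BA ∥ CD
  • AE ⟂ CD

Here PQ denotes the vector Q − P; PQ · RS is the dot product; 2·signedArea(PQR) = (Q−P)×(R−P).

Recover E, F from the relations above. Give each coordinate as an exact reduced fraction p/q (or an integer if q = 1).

E = (704/109, -233/109)
F = (-268/109, 669/109)

1. E_x = 704/109  [C, D, E are collinear ∩ AE ⟂ CD]
2. E_y = -233/109  [C, D, E are collinear ∩ AE ⟂ CD]
   → E = (704/109, -233/109)
3. F_x = -268/109  [A, B, F are collinear ∩ CF ⟂ AB]
4. F_y = 669/109  [A, B, F are collinear ∩ CF ⟂ AB]
   → F = (-268/109, 669/109)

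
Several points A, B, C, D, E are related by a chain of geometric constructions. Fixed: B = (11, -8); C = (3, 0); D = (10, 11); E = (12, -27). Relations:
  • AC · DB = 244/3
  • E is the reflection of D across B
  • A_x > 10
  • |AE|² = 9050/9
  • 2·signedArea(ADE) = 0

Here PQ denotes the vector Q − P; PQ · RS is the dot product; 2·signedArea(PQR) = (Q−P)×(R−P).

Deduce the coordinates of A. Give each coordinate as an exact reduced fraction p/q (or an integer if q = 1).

1. A_x = 31/3  [2·signedArea(ADE) = 0 ∩ AC · DB = 244/3]
2. A_y = 14/3  [2·signedArea(ADE) = 0 ∩ AC · DB = 244/3]
   → A = (31/3, 14/3)

A = (31/3, 14/3)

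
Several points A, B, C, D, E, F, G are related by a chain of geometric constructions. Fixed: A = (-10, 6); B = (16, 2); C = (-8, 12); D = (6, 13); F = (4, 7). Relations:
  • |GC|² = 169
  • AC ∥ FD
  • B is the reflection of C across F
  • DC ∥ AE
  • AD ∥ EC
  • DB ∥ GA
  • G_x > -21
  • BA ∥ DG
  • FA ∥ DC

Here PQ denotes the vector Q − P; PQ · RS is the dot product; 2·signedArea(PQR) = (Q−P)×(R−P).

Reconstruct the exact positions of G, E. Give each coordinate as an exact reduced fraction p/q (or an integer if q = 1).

1. G_x = -20  [DB ∥ GA ∩ BA ∥ DG]
2. G_y = 17  [DB ∥ GA ∩ BA ∥ DG]
   → G = (-20, 17)
3. E_x = -24  [AD ∥ EC ∩ DC ∥ AE]
4. E_y = 5  [AD ∥ EC ∩ DC ∥ AE]
   → E = (-24, 5)

E = (-24, 5)
G = (-20, 17)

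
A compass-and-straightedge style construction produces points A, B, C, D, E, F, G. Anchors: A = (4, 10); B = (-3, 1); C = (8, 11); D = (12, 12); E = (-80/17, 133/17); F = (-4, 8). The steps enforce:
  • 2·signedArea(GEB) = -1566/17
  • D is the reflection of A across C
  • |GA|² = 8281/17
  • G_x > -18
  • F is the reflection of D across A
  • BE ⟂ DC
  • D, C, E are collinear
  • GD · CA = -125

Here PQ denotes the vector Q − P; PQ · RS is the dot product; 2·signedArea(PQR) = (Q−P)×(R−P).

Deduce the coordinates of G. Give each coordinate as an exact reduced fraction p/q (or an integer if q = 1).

1. G_x = -296/17  [line 4·x + 1·y + 65 = 0 ∩ |GA|² = 8281/17]
2. G_y = 79/17  [line 4·x + 1·y + 65 = 0 ∩ |GA|² = 8281/17]
   → G = (-296/17, 79/17)

G = (-296/17, 79/17)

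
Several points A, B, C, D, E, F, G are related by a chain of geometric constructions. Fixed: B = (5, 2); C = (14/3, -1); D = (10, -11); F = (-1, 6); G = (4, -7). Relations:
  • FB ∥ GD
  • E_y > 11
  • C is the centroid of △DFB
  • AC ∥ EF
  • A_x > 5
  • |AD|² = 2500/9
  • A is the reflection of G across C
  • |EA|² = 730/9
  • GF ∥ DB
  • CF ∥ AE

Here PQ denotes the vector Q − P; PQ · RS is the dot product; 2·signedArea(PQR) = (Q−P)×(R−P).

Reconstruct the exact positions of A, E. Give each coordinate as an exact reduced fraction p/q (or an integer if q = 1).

1. A_x = 16/3  [A is the reflection of G across C]
2. A_y = 5  [A is the reflection of G across C]
   → A = (16/3, 5)
3. E_x = -1/3  [AC ∥ EF ∩ CF ∥ AE]
4. E_y = 12  [AC ∥ EF ∩ CF ∥ AE]
   → E = (-1/3, 12)

A = (16/3, 5)
E = (-1/3, 12)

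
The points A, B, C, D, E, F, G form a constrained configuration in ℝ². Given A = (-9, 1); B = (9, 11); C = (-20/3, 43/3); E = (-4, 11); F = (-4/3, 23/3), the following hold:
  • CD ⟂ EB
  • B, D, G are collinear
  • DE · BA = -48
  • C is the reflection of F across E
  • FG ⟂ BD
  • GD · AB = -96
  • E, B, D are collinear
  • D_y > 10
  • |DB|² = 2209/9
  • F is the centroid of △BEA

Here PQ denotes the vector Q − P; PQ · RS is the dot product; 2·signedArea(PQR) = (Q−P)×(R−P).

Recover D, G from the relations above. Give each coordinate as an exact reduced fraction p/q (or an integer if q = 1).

D = (-20/3, 11)
G = (-4/3, 11)

1. D_x = -20/3  [E, B, D are collinear ∩ CD ⟂ EB]
2. D_y = 11  [E, B, D are collinear ∩ CD ⟂ EB]
   → D = (-20/3, 11)
3. G_x = -4/3  [B, D, G are collinear ∩ FG ⟂ BD]
4. G_y = 11  [B, D, G are collinear ∩ FG ⟂ BD]
   → G = (-4/3, 11)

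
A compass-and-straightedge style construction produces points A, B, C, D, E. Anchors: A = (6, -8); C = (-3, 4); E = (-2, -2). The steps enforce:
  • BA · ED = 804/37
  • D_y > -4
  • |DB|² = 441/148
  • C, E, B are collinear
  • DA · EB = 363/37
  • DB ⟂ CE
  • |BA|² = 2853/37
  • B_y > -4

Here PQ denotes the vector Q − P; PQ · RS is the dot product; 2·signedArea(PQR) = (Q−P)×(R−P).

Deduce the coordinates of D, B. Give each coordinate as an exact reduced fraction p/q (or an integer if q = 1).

B = (-63/37, -140/37)
D = (0, -7/2)

1. B_x = -63/37  [line 6·x + 1·y + 14 = 0 ∩ |BA|² = 2853/37]
2. B_y = -140/37  [line 6·x + 1·y + 14 = 0 ∩ |BA|² = 2853/37]
   → B = (-63/37, -140/37)
3. D_x = 0  [DA · EB = 363/37 ∩ BA · ED = 804/37]
4. D_y = -7/2  [DA · EB = 363/37 ∩ BA · ED = 804/37]
   → D = (0, -7/2)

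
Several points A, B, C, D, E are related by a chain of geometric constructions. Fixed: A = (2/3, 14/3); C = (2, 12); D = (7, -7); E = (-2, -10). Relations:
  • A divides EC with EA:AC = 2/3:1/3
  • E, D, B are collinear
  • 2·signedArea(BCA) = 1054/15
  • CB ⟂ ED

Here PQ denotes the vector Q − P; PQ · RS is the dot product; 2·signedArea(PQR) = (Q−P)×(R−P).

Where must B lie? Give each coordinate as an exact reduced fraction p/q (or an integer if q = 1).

1. B_x = 41/5  [E, D, B are collinear ∩ CB ⟂ ED]
2. B_y = -33/5  [E, D, B are collinear ∩ CB ⟂ ED]
   → B = (41/5, -33/5)

B = (41/5, -33/5)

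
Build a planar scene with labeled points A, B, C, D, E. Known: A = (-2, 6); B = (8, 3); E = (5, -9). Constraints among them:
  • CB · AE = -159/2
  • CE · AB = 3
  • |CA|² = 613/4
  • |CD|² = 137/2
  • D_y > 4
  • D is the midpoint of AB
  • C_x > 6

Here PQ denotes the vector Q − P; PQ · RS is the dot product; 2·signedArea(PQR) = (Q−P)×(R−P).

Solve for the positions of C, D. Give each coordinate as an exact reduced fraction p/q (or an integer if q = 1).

1. C_x = 13/2  [CB · AE = -159/2 ∩ CE · AB = 3]
2. C_y = -3  [CB · AE = -159/2 ∩ CE · AB = 3]
   → C = (13/2, -3)
3. D_x = 3  [D is the midpoint of AB]
4. D_y = 9/2  [D is the midpoint of AB]
   → D = (3, 9/2)

C = (13/2, -3)
D = (3, 9/2)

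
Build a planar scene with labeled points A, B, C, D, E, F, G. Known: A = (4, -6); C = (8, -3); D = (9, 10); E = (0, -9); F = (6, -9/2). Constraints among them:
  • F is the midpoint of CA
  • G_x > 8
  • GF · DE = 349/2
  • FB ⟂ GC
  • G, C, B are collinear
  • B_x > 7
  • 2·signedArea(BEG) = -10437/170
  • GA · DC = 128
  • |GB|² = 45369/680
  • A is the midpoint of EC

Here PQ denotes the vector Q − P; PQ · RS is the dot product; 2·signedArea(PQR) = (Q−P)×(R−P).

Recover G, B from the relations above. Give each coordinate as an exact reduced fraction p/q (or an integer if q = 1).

1. G_x = 17/2  [GA · DC = 128 ∩ GF · DE = 349/2]
2. G_y = 7/2  [GA · DC = 128 ∩ GF · DE = 349/2]
   → G = (17/2, 7/2)
3. B_x = 2677/340  [G, C, B are collinear ∩ FB ⟂ GC]
4. B_y = -1579/340  [G, C, B are collinear ∩ FB ⟂ GC]
   → B = (2677/340, -1579/340)

B = (2677/340, -1579/340)
G = (17/2, 7/2)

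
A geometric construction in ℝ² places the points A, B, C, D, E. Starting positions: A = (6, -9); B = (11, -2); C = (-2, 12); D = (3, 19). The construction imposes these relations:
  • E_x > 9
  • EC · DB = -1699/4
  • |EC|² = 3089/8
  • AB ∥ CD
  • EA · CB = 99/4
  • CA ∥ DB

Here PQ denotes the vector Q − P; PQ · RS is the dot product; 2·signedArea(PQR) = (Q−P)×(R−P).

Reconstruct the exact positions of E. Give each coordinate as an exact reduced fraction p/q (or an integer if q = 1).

1. E_x = 39/4  [EA · CB = 99/4 ∩ EC · DB = -1699/4]
2. E_y = -15/4  [EA · CB = 99/4 ∩ EC · DB = -1699/4]
   → E = (39/4, -15/4)

E = (39/4, -15/4)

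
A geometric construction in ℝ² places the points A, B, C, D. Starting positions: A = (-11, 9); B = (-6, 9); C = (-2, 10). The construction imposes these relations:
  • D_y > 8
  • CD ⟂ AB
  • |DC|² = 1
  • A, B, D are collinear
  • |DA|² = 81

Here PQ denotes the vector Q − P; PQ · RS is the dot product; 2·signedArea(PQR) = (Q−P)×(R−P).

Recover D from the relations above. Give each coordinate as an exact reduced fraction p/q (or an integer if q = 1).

1. D_x = -2  [A, B, D are collinear ∩ CD ⟂ AB]
2. D_y = 9  [A, B, D are collinear ∩ CD ⟂ AB]
   → D = (-2, 9)

D = (-2, 9)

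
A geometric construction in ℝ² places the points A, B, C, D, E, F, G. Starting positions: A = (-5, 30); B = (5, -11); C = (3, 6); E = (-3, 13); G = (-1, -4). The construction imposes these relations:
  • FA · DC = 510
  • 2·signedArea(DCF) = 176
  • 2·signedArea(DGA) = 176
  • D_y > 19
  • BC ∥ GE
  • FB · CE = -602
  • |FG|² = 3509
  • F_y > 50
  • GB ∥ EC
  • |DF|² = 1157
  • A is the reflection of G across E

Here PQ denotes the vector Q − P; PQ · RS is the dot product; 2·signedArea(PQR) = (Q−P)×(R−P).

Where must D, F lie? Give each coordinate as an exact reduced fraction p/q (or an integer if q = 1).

D = (-9, 20)
F = (-23, 51)

1. F_x = -23  [line 6·x + -7·y + 495 = 0 ∩ |FG|² = 3509]
2. F_y = 51  [line 6·x + -7·y + 495 = 0 ∩ |FG|² = 3509]
   → F = (-23, 51)
3. D_x = -9  [2·signedArea(DGA) = 176 ∩ FA · DC = 510]
4. D_y = 20  [2·signedArea(DGA) = 176 ∩ FA · DC = 510]
   → D = (-9, 20)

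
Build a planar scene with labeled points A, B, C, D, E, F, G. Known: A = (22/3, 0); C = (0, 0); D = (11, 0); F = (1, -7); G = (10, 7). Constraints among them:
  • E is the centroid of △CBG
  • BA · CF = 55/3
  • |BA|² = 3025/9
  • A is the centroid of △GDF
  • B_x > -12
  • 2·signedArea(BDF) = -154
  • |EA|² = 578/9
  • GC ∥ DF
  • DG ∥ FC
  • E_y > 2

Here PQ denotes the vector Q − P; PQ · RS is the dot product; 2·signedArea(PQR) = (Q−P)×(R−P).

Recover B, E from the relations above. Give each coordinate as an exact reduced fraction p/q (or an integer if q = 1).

1. B_x = -11  [2·signedArea(BDF) = -154 ∩ BA · CF = 55/3]
2. B_y = 0  [2·signedArea(BDF) = -154 ∩ BA · CF = 55/3]
   → B = (-11, 0)
3. E_x = -1/3  [E is the centroid of △CBG]
4. E_y = 7/3  [E is the centroid of △CBG]
   → E = (-1/3, 7/3)

B = (-11, 0)
E = (-1/3, 7/3)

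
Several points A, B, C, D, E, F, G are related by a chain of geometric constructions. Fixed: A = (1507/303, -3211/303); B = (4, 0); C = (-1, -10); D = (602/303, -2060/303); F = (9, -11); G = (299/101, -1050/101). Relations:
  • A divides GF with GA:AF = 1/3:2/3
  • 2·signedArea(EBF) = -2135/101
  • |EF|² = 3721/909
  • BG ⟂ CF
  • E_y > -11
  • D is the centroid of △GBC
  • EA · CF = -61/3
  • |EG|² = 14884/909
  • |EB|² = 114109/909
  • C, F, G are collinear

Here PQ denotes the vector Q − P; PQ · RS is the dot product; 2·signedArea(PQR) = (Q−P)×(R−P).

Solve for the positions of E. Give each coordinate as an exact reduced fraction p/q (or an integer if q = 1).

1. E_x = 2117/303  [EA · CF = -61/3 ∩ 2·signedArea(EBF) = -2135/101]
2. E_y = -3272/303  [EA · CF = -61/3 ∩ 2·signedArea(EBF) = -2135/101]
   → E = (2117/303, -3272/303)

E = (2117/303, -3272/303)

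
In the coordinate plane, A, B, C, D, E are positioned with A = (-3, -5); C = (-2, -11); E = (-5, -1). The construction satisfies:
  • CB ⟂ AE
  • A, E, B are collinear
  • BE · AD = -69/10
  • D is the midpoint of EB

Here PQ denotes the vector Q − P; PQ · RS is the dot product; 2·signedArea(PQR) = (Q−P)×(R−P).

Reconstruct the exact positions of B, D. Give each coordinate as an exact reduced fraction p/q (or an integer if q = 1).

1. B_x = -2/5  [A, E, B are collinear ∩ CB ⟂ AE]
2. B_y = -51/5  [A, E, B are collinear ∩ CB ⟂ AE]
   → B = (-2/5, -51/5)
3. D_x = -27/10  [D is the midpoint of EB]
4. D_y = -28/5  [D is the midpoint of EB]
   → D = (-27/10, -28/5)

B = (-2/5, -51/5)
D = (-27/10, -28/5)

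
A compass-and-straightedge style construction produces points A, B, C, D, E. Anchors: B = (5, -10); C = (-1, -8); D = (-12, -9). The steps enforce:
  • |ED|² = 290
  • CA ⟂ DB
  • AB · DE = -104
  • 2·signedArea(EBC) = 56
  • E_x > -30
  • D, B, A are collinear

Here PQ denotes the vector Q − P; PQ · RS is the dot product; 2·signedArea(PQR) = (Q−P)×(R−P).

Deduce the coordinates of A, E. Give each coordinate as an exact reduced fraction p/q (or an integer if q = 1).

1. A_x = -159/145  [D, B, A are collinear ∩ CA ⟂ DB]
2. A_y = -1398/145  [D, B, A are collinear ∩ CA ⟂ DB]
   → A = (-159/145, -1398/145)
3. E_x = -29  [2·signedArea(EBC) = 56 ∩ AB · DE = -104]
4. E_y = -8  [2·signedArea(EBC) = 56 ∩ AB · DE = -104]
   → E = (-29, -8)

A = (-159/145, -1398/145)
E = (-29, -8)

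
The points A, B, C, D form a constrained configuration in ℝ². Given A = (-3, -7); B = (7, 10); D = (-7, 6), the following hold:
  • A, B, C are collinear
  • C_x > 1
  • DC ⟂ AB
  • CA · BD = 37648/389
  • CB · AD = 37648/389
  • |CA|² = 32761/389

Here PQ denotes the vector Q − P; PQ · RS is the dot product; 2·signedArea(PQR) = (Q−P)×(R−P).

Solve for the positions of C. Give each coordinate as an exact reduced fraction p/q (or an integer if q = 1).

C = (643/389, 354/389)

1. C_x = 643/389  [A, B, C are collinear ∩ DC ⟂ AB]
2. C_y = 354/389  [A, B, C are collinear ∩ DC ⟂ AB]
   → C = (643/389, 354/389)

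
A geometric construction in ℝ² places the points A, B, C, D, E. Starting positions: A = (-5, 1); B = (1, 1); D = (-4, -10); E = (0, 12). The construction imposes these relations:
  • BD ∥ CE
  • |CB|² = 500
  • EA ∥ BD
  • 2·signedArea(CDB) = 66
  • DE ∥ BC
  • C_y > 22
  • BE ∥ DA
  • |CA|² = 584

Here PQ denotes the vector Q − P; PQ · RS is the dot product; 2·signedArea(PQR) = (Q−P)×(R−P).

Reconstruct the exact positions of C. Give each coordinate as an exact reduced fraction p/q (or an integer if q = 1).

1. C_x = 5  [BD ∥ CE ∩ DE ∥ BC]
2. C_y = 23  [BD ∥ CE ∩ DE ∥ BC]
   → C = (5, 23)

C = (5, 23)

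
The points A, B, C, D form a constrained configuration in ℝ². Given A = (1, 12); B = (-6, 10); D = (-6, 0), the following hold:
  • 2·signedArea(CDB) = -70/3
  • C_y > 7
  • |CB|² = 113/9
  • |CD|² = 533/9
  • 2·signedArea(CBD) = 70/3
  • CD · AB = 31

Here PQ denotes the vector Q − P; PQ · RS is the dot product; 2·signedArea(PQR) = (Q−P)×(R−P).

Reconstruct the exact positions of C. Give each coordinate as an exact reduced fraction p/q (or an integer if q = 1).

C = (-11/3, 22/3)

1. C_x = -11/3  [2·signedArea(CBD) = 70/3 ∩ CD · AB = 31]
2. C_y = 22/3  [2·signedArea(CBD) = 70/3 ∩ CD · AB = 31]
   → C = (-11/3, 22/3)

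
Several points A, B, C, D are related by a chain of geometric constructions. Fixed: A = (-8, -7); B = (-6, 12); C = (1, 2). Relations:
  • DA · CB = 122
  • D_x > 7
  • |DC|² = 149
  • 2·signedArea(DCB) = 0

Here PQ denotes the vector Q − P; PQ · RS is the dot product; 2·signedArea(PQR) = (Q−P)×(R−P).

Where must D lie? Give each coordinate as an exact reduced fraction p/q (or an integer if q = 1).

1. D_x = 8  [2·signedArea(DCB) = 0 ∩ DA · CB = 122]
2. D_y = -8  [2·signedArea(DCB) = 0 ∩ DA · CB = 122]
   → D = (8, -8)

D = (8, -8)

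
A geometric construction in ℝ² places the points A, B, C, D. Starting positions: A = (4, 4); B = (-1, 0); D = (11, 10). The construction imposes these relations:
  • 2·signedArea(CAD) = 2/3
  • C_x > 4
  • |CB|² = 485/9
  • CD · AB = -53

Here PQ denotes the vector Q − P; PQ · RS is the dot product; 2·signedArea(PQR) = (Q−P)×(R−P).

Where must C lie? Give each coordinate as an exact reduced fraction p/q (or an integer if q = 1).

C = (14/3, 14/3)

1. C_x = 14/3  [2·signedArea(CAD) = 2/3 ∩ CD · AB = -53]
2. C_y = 14/3  [2·signedArea(CAD) = 2/3 ∩ CD · AB = -53]
   → C = (14/3, 14/3)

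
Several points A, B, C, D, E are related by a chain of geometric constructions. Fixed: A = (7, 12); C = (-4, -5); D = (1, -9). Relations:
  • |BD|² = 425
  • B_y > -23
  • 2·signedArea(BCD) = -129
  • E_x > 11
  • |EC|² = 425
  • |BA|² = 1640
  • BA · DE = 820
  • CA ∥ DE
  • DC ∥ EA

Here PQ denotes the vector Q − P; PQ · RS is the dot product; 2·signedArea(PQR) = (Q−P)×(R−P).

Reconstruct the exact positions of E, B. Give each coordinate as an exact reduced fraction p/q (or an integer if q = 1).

1. E_x = 12  [DC ∥ EA ∩ CA ∥ DE]
2. E_y = 8  [DC ∥ EA ∩ CA ∥ DE]
   → E = (12, 8)
3. B_x = -15  [BA · DE = 820 ∩ 2·signedArea(BCD) = -129]
4. B_y = -22  [BA · DE = 820 ∩ 2·signedArea(BCD) = -129]
   → B = (-15, -22)

B = (-15, -22)
E = (12, 8)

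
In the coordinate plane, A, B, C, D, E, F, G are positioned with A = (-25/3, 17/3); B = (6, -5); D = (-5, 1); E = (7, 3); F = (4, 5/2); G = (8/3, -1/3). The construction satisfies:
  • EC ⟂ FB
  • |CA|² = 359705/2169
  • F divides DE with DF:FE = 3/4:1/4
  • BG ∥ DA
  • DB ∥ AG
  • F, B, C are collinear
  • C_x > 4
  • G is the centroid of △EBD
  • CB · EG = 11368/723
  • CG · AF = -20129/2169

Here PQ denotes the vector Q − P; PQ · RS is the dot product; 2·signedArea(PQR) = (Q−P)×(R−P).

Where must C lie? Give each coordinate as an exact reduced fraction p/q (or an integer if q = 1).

C = (982/241, 535/241)

1. C_x = 982/241  [F, B, C are collinear ∩ EC ⟂ FB]
2. C_y = 535/241  [F, B, C are collinear ∩ EC ⟂ FB]
   → C = (982/241, 535/241)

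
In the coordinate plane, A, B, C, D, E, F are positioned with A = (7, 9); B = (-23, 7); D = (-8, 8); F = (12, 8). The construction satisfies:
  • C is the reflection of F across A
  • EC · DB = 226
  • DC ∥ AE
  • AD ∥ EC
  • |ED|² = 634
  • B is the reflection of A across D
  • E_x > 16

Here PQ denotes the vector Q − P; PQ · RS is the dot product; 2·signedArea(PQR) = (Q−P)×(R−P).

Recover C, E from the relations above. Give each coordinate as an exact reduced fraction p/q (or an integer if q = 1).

C = (2, 10)
E = (17, 11)

1. C_x = 2  [C is the reflection of F across A]
2. C_y = 10  [C is the reflection of F across A]
   → C = (2, 10)
3. E_x = 17  [AD ∥ EC ∩ DC ∥ AE]
4. E_y = 11  [AD ∥ EC ∩ DC ∥ AE]
   → E = (17, 11)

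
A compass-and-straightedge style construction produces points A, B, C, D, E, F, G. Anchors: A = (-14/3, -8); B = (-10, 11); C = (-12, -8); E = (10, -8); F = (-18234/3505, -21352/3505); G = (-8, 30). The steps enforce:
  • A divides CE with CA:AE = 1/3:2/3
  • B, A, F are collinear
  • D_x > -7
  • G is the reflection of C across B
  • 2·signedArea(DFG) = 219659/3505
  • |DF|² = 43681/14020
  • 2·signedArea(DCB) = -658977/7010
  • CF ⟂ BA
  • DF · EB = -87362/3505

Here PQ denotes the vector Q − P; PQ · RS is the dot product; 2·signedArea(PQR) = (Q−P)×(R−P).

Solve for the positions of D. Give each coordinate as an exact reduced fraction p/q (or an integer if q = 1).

1. D_x = -48381/7010  [2·signedArea(DFG) = 219659/3505 ∩ DF · EB = -87362/3505]
2. D_y = -23024/3505  [2·signedArea(DFG) = 219659/3505 ∩ DF · EB = -87362/3505]
   → D = (-48381/7010, -23024/3505)

D = (-48381/7010, -23024/3505)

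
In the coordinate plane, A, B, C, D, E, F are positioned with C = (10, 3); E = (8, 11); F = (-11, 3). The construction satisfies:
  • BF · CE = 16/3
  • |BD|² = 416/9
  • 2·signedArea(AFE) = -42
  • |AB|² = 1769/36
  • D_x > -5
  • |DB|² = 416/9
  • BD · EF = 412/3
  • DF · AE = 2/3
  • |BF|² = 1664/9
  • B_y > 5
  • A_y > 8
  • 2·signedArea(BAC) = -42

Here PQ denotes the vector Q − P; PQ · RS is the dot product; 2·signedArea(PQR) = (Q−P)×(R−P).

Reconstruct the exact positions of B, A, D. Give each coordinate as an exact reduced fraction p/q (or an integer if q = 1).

1. B_x = 7/3  [line 2·x + -8·y + 122/3 = 0 ∩ |BF|² = 1664/9]
2. B_y = 17/3  [line 2·x + -8·y + 122/3 = 0 ∩ |BF|² = 1664/9]
   → B = (7/3, 17/3)
3. A_x = 17/2  [2·signedArea(AFE) = -42 ∩ 2·signedArea(BAC) = -42]
4. A_y = 9  [2·signedArea(AFE) = -42 ∩ 2·signedArea(BAC) = -42]
   → A = (17/2, 9)
5. D_x = -13/3  [BD · EF = 412/3 ∩ DF · AE = 2/3]
6. D_y = 13/3  [BD · EF = 412/3 ∩ DF · AE = 2/3]
   → D = (-13/3, 13/3)

A = (17/2, 9)
B = (7/3, 17/3)
D = (-13/3, 13/3)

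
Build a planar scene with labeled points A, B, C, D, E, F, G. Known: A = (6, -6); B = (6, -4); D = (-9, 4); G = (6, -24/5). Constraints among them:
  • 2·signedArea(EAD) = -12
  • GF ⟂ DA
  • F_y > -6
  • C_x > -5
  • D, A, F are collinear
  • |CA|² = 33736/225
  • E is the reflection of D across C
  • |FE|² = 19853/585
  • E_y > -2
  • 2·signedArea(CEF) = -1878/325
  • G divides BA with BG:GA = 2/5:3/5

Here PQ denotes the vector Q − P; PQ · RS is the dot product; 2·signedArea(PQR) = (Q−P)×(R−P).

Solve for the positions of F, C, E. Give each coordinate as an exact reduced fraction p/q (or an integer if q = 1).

C = (-4, 16/15)
E = (1, -28/15)
F = (354/65, -366/65)

1. F_x = 354/65  [D, A, F are collinear ∩ GF ⟂ DA]
2. F_y = -366/65  [D, A, F are collinear ∩ GF ⟂ DA]
   → F = (354/65, -366/65)
3. E_x = 1  [line -10·x + -15·y + -18 = 0 ∩ |FE|² = 19853/585]
4. E_y = -28/15  [line -10·x + -15·y + -18 = 0 ∩ |FE|² = 19853/585]
   → E = (1, -28/15)
5. C_x = -4  [2·signedArea(CEF) = -1878/325 ∩ E is the reflection of D across C]
6. C_y = 16/15  [2·signedArea(CEF) = -1878/325 ∩ E is the reflection of D across C]
   → C = (-4, 16/15)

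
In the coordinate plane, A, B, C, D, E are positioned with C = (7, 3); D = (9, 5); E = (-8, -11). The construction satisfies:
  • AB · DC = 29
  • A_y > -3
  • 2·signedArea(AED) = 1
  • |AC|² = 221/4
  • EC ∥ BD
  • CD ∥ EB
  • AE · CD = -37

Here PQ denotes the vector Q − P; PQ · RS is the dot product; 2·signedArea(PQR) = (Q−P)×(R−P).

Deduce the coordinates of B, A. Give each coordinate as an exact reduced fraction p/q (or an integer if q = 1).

A = (3/2, -2)
B = (-6, -9)

1. B_x = -6  [EC ∥ BD ∩ CD ∥ EB]
2. B_y = -9  [EC ∥ BD ∩ CD ∥ EB]
   → B = (-6, -9)
3. A_x = 3/2  [AB · DC = 29 ∩ 2·signedArea(AED) = 1]
4. A_y = -2  [AB · DC = 29 ∩ 2·signedArea(AED) = 1]
   → A = (3/2, -2)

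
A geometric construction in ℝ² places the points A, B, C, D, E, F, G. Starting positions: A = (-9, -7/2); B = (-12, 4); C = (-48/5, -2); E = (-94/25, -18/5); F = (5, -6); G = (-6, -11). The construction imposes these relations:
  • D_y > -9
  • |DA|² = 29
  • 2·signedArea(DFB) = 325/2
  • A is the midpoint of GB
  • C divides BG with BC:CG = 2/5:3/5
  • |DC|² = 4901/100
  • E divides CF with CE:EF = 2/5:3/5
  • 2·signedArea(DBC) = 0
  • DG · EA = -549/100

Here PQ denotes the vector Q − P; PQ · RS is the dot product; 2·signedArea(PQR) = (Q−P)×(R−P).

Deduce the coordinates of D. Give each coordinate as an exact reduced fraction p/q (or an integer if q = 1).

1. D_x = -7  [2·signedArea(DBC) = 0 ∩ 2·signedArea(DFB) = 325/2]
2. D_y = -17/2  [2·signedArea(DBC) = 0 ∩ 2·signedArea(DFB) = 325/2]
   → D = (-7, -17/2)

D = (-7, -17/2)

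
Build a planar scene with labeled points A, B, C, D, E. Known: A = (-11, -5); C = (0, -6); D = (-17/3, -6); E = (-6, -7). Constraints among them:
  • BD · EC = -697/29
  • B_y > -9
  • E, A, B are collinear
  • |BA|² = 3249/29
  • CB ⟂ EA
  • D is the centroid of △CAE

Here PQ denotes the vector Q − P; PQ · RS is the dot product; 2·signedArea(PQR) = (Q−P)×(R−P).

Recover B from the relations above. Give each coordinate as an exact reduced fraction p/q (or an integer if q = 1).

B = (-34/29, -259/29)

1. B_x = -34/29  [E, A, B are collinear ∩ CB ⟂ EA]
2. B_y = -259/29  [E, A, B are collinear ∩ CB ⟂ EA]
   → B = (-34/29, -259/29)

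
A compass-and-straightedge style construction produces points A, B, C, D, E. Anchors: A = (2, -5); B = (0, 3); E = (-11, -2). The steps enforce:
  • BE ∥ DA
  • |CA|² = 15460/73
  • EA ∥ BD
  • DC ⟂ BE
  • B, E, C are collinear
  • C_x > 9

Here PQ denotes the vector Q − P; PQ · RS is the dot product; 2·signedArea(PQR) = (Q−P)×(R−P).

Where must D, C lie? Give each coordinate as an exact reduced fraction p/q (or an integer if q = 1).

1. D_x = 13  [BE ∥ DA ∩ EA ∥ BD]
2. D_y = 0  [BE ∥ DA ∩ EA ∥ BD]
   → D = (13, 0)
3. C_x = 704/73  [B, E, C are collinear ∩ DC ⟂ BE]
4. C_y = 539/73  [B, E, C are collinear ∩ DC ⟂ BE]
   → C = (704/73, 539/73)

C = (704/73, 539/73)
D = (13, 0)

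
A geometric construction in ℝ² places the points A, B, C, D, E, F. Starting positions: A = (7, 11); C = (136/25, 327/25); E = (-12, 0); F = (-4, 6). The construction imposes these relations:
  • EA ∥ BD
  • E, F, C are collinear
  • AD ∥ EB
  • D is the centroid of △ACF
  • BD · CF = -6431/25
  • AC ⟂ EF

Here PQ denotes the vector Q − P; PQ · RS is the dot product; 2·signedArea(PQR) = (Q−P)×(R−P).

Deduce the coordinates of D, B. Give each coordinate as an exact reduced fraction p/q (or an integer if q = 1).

1. D_x = 211/75  [D is the centroid of △ACF]
2. D_y = 752/75  [D is the centroid of △ACF]
   → D = (211/75, 752/75)
3. B_x = -1214/75  [EA ∥ BD ∩ AD ∥ EB]
4. B_y = -73/75  [EA ∥ BD ∩ AD ∥ EB]
   → B = (-1214/75, -73/75)

B = (-1214/75, -73/75)
D = (211/75, 752/75)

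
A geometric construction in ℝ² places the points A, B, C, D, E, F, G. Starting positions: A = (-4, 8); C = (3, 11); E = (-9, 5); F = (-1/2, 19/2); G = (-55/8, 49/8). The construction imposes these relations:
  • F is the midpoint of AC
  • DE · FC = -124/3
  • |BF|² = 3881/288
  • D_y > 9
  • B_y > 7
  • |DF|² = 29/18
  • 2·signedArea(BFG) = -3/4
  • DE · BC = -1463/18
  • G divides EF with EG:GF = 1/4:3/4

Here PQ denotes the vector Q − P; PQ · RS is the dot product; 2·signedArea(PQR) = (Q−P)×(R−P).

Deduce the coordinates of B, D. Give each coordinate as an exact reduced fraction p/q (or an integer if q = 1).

B = (-91/24, 63/8)
D = (2/3, 10)

1. D_x = 2/3  [line -7/2·x + -3/2·y + 52/3 = 0 ∩ |DF|² = 29/18]
2. D_y = 10  [line -7/2·x + -3/2·y + 52/3 = 0 ∩ |DF|² = 29/18]
   → D = (2/3, 10)
3. B_x = -91/24  [2·signedArea(BFG) = -3/4 ∩ DE · BC = -1463/18]
4. B_y = 63/8  [2·signedArea(BFG) = -3/4 ∩ DE · BC = -1463/18]
   → B = (-91/24, 63/8)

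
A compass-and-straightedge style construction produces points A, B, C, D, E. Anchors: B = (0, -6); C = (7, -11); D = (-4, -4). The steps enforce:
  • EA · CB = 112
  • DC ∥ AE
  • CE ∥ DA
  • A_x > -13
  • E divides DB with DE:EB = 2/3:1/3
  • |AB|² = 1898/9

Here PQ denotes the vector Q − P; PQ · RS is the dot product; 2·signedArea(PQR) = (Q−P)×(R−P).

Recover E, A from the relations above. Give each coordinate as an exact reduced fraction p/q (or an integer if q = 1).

A = (-37/3, 5/3)
E = (-4/3, -16/3)

1. E_x = -4/3  [E divides DB with DE:EB = 2/3:1/3]
2. E_y = -16/3  [E divides DB with DE:EB = 2/3:1/3]
   → E = (-4/3, -16/3)
3. A_x = -37/3  [DC ∥ AE ∩ CE ∥ DA]
4. A_y = 5/3  [DC ∥ AE ∩ CE ∥ DA]
   → A = (-37/3, 5/3)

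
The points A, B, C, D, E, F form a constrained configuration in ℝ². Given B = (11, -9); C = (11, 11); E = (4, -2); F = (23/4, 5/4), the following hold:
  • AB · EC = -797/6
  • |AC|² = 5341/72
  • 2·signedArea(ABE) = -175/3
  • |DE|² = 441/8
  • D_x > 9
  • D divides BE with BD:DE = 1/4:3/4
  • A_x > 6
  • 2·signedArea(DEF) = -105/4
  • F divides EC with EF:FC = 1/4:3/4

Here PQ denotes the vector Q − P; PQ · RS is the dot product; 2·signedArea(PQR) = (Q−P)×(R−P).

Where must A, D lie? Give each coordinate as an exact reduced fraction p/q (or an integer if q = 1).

A = (83/12, 41/12)
D = (37/4, -29/4)

1. A_x = 83/12  [2·signedArea(ABE) = -175/3 ∩ AB · EC = -797/6]
2. A_y = 41/12  [2·signedArea(ABE) = -175/3 ∩ AB · EC = -797/6]
   → A = (83/12, 41/12)
3. D_x = 37/4  [D divides BE with BD:DE = 1/4:3/4]
4. D_y = -29/4  [D divides BE with BD:DE = 1/4:3/4]
   → D = (37/4, -29/4)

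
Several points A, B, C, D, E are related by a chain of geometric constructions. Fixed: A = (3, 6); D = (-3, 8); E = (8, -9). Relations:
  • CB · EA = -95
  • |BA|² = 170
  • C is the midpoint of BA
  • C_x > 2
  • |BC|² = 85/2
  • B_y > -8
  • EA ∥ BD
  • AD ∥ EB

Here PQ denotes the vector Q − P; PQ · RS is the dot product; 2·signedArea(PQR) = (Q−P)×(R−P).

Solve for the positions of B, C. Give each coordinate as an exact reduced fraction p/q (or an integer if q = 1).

1. B_x = 2  [EA ∥ BD ∩ AD ∥ EB]
2. B_y = -7  [EA ∥ BD ∩ AD ∥ EB]
   → B = (2, -7)
3. C_x = 5/2  [C is the midpoint of BA]
4. C_y = -1/2  [C is the midpoint of BA]
   → C = (5/2, -1/2)

B = (2, -7)
C = (5/2, -1/2)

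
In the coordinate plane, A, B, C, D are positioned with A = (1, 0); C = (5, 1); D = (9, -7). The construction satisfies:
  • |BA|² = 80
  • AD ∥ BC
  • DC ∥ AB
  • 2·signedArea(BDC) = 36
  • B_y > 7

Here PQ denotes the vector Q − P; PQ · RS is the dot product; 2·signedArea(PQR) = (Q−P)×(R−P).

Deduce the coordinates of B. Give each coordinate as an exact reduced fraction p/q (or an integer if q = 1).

1. B_x = -3  [AD ∥ BC ∩ DC ∥ AB]
2. B_y = 8  [AD ∥ BC ∩ DC ∥ AB]
   → B = (-3, 8)

B = (-3, 8)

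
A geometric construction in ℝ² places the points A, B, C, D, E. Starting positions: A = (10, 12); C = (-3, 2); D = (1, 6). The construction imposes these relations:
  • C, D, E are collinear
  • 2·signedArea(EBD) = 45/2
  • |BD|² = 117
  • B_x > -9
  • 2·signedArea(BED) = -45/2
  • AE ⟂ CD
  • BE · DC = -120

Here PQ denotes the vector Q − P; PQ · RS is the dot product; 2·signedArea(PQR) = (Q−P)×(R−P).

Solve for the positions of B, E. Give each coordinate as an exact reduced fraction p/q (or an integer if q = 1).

B = (-8, 0)
E = (17/2, 27/2)

1. E_x = 17/2  [C, D, E are collinear ∩ AE ⟂ CD]
2. E_y = 27/2  [C, D, E are collinear ∩ AE ⟂ CD]
   → E = (17/2, 27/2)
3. B_x = -8  [2·signedArea(BED) = -45/2 ∩ BE · DC = -120]
4. B_y = 0  [2·signedArea(BED) = -45/2 ∩ BE · DC = -120]
   → B = (-8, 0)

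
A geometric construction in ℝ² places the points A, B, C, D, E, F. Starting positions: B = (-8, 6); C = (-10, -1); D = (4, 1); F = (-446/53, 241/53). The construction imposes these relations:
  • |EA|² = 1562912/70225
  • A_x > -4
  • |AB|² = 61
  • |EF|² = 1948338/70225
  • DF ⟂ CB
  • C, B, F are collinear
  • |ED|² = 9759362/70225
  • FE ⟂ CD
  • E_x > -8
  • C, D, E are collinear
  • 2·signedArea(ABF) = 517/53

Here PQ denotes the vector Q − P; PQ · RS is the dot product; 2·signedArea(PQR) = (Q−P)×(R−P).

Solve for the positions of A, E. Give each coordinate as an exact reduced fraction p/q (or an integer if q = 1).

1. E_x = -10163/1325  [C, D, E are collinear ∩ FE ⟂ CD]
2. E_y = -884/1325  [C, D, E are collinear ∩ FE ⟂ CD]
   → E = (-10163/1325, -884/1325)
3. A_x = -3  [line 77/53·x + -22/53·y + 231/53 = 0 ∩ |EA|² = 1562912/70225]
4. A_y = 0  [line 77/53·x + -22/53·y + 231/53 = 0 ∩ |EA|² = 1562912/70225]
   → A = (-3, 0)

A = (-3, 0)
E = (-10163/1325, -884/1325)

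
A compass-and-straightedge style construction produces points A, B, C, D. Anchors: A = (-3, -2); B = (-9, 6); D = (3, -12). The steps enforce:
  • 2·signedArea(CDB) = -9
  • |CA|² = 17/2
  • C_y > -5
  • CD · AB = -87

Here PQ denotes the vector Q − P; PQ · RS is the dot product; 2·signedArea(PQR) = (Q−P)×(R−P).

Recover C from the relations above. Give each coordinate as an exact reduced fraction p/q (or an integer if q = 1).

C = (-3/2, -9/2)

1. C_x = -3/2  [2·signedArea(CDB) = -9 ∩ CD · AB = -87]
2. C_y = -9/2  [2·signedArea(CDB) = -9 ∩ CD · AB = -87]
   → C = (-3/2, -9/2)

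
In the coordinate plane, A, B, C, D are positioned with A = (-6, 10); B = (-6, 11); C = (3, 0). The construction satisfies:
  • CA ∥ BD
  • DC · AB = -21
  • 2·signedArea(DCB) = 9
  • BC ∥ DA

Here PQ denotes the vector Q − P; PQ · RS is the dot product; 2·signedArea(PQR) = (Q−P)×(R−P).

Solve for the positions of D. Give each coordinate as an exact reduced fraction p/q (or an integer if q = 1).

D = (-15, 21)

1. D_x = -15  [BC ∥ DA ∩ CA ∥ BD]
2. D_y = 21  [BC ∥ DA ∩ CA ∥ BD]
   → D = (-15, 21)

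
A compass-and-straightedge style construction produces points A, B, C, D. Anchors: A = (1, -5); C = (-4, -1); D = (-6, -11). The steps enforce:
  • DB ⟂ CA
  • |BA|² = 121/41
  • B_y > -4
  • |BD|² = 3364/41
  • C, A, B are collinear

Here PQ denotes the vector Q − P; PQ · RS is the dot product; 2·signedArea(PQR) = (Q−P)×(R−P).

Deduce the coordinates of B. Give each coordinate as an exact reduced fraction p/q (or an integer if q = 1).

1. B_x = -14/41  [C, A, B are collinear ∩ DB ⟂ CA]
2. B_y = -161/41  [C, A, B are collinear ∩ DB ⟂ CA]
   → B = (-14/41, -161/41)

B = (-14/41, -161/41)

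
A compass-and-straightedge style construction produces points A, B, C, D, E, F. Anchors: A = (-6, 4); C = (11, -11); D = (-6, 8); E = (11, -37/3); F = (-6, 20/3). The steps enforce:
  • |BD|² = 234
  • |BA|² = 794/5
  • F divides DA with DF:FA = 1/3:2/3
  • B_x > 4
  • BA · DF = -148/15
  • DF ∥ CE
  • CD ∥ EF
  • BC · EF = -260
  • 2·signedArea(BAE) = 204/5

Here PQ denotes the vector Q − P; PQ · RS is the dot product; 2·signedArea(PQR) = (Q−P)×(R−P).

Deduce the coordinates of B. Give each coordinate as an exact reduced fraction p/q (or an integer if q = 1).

1. B_x = 21/5  [BC · EF = -260 ∩ 2·signedArea(BAE) = 204/5]
2. B_y = -17/5  [BC · EF = -260 ∩ 2·signedArea(BAE) = 204/5]
   → B = (21/5, -17/5)

B = (21/5, -17/5)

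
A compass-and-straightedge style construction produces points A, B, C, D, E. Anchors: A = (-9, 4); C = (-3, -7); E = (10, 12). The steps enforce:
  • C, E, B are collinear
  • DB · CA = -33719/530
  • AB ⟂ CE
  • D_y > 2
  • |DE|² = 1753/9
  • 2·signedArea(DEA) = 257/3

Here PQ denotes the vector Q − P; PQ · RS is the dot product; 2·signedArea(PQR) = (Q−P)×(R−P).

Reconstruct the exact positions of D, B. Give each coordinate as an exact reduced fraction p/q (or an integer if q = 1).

1. B_x = 113/530  [C, E, B are collinear ∩ AB ⟂ CE]
2. B_y = -1221/530  [C, E, B are collinear ∩ AB ⟂ CE]
   → B = (113/530, -1221/530)
3. D_x = -2/3  [DB · CA = -33719/530 ∩ 2·signedArea(DEA) = 257/3]
4. D_y = 3  [DB · CA = -33719/530 ∩ 2·signedArea(DEA) = 257/3]
   → D = (-2/3, 3)

B = (113/530, -1221/530)
D = (-2/3, 3)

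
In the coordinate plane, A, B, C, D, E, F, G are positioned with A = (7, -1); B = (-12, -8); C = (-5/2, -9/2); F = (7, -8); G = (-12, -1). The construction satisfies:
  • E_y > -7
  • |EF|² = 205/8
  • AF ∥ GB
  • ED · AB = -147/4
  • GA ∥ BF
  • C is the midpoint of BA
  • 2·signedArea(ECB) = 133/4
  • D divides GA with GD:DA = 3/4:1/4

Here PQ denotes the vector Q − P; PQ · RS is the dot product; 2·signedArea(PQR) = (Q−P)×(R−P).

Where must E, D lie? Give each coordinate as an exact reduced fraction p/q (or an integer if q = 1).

1. D_x = 9/4  [D divides GA with GD:DA = 3/4:1/4]
2. D_y = -1  [D divides GA with GD:DA = 3/4:1/4]
   → D = (9/4, -1)
3. E_x = 9/4  [2·signedArea(ECB) = 133/4 ∩ ED · AB = -147/4]
4. E_y = -25/4  [2·signedArea(ECB) = 133/4 ∩ ED · AB = -147/4]
   → E = (9/4, -25/4)

D = (9/4, -1)
E = (9/4, -25/4)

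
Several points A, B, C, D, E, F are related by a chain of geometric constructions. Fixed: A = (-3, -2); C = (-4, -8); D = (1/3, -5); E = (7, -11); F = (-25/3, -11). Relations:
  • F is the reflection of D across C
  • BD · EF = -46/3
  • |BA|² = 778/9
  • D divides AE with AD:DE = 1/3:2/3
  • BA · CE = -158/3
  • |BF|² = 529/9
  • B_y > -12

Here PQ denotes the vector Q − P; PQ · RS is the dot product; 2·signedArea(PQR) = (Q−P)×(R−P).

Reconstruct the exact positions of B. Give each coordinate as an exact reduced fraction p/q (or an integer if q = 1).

1. B_x = -2/3  [BA · CE = -158/3 ∩ BD · EF = -46/3]
2. B_y = -11  [BA · CE = -158/3 ∩ BD · EF = -46/3]
   → B = (-2/3, -11)

B = (-2/3, -11)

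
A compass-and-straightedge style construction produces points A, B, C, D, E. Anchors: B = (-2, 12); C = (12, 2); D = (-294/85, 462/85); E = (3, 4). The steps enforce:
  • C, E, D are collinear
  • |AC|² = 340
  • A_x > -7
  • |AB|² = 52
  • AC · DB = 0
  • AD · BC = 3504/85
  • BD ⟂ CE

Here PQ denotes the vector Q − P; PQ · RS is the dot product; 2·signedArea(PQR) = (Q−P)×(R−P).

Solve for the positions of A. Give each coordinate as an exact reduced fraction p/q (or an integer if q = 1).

A = (-6, 6)

1. A_x = -6  [AC · DB = 0 ∩ AD · BC = 3504/85]
2. A_y = 6  [AC · DB = 0 ∩ AD · BC = 3504/85]
   → A = (-6, 6)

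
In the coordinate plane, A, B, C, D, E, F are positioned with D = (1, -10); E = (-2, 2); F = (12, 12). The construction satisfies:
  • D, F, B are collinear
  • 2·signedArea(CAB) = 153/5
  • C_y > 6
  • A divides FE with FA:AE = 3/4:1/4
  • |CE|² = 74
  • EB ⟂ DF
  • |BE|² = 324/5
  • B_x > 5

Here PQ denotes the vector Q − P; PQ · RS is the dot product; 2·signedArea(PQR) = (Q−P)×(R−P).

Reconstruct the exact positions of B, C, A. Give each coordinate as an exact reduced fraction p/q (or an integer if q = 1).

A = (3/2, 9/2)
B = (26/5, -8/5)
C = (5, 7)

1. B_x = 26/5  [D, F, B are collinear ∩ EB ⟂ DF]
2. B_y = -8/5  [D, F, B are collinear ∩ EB ⟂ DF]
   → B = (26/5, -8/5)
3. A_x = 3/2  [A divides FE with FA:AE = 3/4:1/4]
4. A_y = 9/2  [A divides FE with FA:AE = 3/4:1/4]
   → A = (3/2, 9/2)
5. C_x = 5  [line 61/10·x + 37/10·y + -282/5 = 0 ∩ |CE|² = 74]
6. C_y = 7  [line 61/10·x + 37/10·y + -282/5 = 0 ∩ |CE|² = 74]
   → C = (5, 7)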